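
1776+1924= 3700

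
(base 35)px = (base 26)18O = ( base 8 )1614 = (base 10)908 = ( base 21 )215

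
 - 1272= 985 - 2257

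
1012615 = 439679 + 572936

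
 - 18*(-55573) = 1000314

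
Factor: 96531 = 3^1*23^1*1399^1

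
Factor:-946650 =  - 2^1*3^1* 5^2*6311^1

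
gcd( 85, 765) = 85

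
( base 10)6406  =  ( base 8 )14406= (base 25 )a66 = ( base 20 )G06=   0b1100100000110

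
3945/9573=1315/3191 = 0.41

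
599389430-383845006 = 215544424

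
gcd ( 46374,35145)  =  3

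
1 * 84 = 84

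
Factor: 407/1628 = 2^( - 2) = 1/4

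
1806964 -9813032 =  - 8006068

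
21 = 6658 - 6637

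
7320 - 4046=3274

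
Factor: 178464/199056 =2^1 * 13^1 * 29^ ( - 1) = 26/29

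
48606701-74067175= - 25460474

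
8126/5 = 1625+1/5 = 1625.20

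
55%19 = 17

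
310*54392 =16861520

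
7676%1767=608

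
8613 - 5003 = 3610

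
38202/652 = 19101/326 =58.59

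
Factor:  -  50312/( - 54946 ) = 2^2*19^1*83^( - 1) = 76/83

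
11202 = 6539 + 4663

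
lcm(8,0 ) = 0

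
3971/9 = 441 + 2/9 = 441.22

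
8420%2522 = 854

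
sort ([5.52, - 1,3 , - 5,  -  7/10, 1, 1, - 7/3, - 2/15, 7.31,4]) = [ - 5, - 7/3,  -  1, - 7/10,-2/15, 1, 1, 3, 4, 5.52, 7.31]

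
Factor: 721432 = 2^3*31^1 * 2909^1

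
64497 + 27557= 92054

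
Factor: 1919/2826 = 2^( - 1) * 3^( - 2)*19^1 *101^1*157^( - 1)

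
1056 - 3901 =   -  2845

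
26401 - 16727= 9674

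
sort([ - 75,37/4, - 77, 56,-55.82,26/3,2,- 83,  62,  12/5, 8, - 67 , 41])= [ - 83, - 77, - 75, - 67,-55.82,2,12/5,8,26/3,37/4,41,56,62]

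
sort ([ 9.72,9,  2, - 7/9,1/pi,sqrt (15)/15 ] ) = [ - 7/9,  sqrt( 15)/15, 1/pi, 2, 9,9.72 ] 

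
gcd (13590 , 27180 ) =13590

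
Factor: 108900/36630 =110/37 = 2^1*5^1*11^1*37^(-1 ) 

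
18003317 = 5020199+12983118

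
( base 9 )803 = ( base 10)651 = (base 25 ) 111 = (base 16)28b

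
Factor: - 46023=- 3^1*23^2*29^1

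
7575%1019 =442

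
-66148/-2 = 33074/1 = 33074.00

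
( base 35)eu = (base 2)1000001000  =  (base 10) 520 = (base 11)433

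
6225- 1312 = 4913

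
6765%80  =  45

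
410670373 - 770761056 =  -  360090683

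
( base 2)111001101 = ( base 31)ER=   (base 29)FQ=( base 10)461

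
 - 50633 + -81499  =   - 132132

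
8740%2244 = 2008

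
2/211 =2/211 = 0.01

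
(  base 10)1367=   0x557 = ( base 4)111113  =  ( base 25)24H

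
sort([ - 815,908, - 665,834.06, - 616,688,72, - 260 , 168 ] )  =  [  -  815 , - 665, - 616 , -260,72,168,688, 834.06, 908 ] 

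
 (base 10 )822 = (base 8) 1466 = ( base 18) 29c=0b1100110110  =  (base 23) 1ch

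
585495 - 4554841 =-3969346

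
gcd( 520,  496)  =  8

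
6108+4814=10922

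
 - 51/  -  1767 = 17/589= 0.03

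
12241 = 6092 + 6149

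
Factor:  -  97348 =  - 2^2*24337^1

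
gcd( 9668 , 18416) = 4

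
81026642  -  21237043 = 59789599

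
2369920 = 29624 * 80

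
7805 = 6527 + 1278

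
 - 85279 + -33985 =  - 119264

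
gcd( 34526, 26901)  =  61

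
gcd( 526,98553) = 1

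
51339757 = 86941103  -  35601346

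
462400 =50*9248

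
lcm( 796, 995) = 3980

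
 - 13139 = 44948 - 58087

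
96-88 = 8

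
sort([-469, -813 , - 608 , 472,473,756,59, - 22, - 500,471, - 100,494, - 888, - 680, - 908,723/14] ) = [ -908, - 888,  -  813, - 680, - 608, - 500 , - 469, - 100 , - 22,  723/14, 59,471,472, 473 , 494, 756] 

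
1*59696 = 59696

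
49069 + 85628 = 134697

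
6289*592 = 3723088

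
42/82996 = 21/41498 = 0.00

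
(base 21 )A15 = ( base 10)4436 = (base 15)14AB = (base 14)188C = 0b1000101010100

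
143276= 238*602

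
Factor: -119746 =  - 2^1*11^1*5443^1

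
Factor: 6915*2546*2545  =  44806226550=2^1* 3^1*5^2*19^1*67^1*461^1*509^1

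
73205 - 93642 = -20437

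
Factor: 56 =2^3 *7^1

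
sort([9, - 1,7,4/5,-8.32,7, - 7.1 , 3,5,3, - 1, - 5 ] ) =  [ - 8.32, - 7.1, - 5, - 1, - 1, 4/5, 3,3,5,7,7,9] 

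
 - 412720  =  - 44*9380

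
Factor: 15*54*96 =77760 = 2^6*3^5*5^1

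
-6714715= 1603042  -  8317757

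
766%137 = 81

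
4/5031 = 4/5031= 0.00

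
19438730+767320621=786759351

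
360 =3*120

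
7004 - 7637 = -633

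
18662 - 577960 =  - 559298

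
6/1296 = 1/216 =0.00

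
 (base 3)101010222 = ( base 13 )34A0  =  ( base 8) 16345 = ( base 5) 214042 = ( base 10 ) 7397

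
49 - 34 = 15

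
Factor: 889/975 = 3^( - 1 )*5^( - 2) *7^1 * 13^( - 1 )*127^1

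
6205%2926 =353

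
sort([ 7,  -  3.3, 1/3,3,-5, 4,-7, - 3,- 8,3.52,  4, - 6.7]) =[ - 8, - 7,-6.7, - 5, - 3.3 , - 3,  1/3, 3, 3.52,4,4, 7] 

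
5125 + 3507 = 8632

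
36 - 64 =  - 28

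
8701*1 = 8701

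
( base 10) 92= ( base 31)2u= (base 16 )5c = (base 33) 2Q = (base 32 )2S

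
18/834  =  3/139  =  0.02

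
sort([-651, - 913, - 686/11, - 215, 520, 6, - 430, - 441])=[ - 913, - 651, - 441, - 430, - 215,-686/11,6 , 520] 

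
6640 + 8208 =14848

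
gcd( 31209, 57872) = 1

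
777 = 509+268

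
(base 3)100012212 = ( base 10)6719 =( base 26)9ob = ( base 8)15077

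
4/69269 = 4/69269 = 0.00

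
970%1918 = 970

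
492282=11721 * 42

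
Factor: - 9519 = -3^1*19^1 * 167^1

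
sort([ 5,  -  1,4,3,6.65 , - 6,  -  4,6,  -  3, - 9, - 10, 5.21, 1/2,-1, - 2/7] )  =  [  -  10, - 9, - 6,  -  4, - 3, - 1, - 1,  -  2/7,1/2,3,4,  5, 5.21,6,6.65 ] 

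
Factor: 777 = 3^1*7^1 *37^1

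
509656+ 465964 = 975620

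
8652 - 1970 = 6682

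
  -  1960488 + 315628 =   -  1644860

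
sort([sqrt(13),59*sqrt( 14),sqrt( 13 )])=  [sqrt( 13 ),sqrt( 13 ),  59*sqrt( 14 ) ]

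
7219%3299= 621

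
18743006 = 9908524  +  8834482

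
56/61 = 56/61 = 0.92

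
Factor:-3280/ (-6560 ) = 2^(-1 ) = 1/2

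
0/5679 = 0 = 0.00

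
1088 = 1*1088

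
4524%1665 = 1194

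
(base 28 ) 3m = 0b1101010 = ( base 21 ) 51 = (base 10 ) 106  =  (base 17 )64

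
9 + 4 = 13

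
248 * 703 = 174344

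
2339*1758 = 4111962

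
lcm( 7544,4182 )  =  384744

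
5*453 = 2265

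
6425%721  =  657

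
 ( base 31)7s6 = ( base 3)101102112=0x1DB1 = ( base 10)7601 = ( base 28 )9JD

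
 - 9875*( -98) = 967750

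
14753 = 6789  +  7964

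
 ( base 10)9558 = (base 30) AII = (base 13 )4473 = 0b10010101010110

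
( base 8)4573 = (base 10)2427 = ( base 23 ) 4dc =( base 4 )211323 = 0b100101111011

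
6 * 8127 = 48762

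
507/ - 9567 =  - 1 + 3020/3189=- 0.05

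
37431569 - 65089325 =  -27657756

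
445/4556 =445/4556=0.10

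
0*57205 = 0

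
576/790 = 288/395=0.73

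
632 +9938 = 10570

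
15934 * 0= 0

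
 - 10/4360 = - 1/436 = - 0.00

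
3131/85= 36+ 71/85 = 36.84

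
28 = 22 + 6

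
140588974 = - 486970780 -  - 627559754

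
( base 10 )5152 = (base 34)4fi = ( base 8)12040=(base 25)862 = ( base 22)ae4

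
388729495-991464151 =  - 602734656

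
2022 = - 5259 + 7281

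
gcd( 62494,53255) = 1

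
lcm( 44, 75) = 3300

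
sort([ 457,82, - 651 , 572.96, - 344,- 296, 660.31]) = [ - 651,-344,-296, 82, 457, 572.96, 660.31]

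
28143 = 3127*9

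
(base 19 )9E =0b10111001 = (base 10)185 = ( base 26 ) 73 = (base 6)505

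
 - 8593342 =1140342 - 9733684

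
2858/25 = 2858/25 = 114.32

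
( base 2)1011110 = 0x5e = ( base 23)42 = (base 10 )94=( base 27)3d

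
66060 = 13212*5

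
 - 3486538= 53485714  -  56972252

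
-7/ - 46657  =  7/46657 = 0.00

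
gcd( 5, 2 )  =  1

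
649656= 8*81207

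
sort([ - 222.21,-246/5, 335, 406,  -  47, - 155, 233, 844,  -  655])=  [ - 655, - 222.21, - 155, - 246/5,  -  47, 233, 335,406, 844]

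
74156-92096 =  - 17940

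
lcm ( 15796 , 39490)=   78980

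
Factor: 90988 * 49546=4508091448 = 2^3 * 7^1*23^2*43^1*3539^1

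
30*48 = 1440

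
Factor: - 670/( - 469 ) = 2^1 * 5^1 * 7^( - 1 )=10/7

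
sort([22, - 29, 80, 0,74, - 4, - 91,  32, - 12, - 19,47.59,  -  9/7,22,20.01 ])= [ - 91,-29, - 19, - 12, - 4, - 9/7,0,20.01,22,22,32, 47.59, 74,80 ] 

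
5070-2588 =2482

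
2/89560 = 1/44780 = 0.00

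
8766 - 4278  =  4488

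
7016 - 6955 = 61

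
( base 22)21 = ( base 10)45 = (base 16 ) 2d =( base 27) 1i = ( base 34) 1b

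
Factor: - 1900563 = - 3^1*7^3*1847^1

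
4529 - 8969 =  -4440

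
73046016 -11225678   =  61820338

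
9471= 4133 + 5338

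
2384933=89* 26797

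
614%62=56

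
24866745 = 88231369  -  63364624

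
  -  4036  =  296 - 4332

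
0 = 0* 71747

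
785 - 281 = 504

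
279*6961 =1942119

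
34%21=13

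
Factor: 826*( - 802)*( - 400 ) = 264980800 =2^6*5^2*7^1*59^1*401^1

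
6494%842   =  600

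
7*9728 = 68096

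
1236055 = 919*1345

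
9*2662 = 23958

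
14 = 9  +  5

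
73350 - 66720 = 6630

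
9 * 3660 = 32940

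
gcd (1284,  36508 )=4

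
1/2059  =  1/2059  =  0.00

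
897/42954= 299/14318 = 0.02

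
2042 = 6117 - 4075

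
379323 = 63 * 6021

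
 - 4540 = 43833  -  48373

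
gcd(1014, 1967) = 1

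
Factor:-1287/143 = -9= - 3^2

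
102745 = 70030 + 32715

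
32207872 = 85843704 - 53635832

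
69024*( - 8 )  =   - 552192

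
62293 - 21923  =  40370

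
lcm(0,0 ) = 0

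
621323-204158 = 417165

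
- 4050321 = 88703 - 4139024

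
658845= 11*59895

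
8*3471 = 27768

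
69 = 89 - 20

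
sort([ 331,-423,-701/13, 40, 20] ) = [ - 423, - 701/13, 20, 40 , 331 ]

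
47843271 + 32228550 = 80071821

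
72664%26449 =19766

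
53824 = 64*841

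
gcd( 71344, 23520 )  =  784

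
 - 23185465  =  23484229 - 46669694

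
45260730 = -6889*( - 6570)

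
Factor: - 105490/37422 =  - 3^ ( - 5)*5^1*137^1 = - 685/243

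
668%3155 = 668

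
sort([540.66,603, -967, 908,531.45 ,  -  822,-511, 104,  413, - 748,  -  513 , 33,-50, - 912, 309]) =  [ - 967 , - 912,-822, - 748,-513,  -  511, - 50,33,104,309,  413, 531.45,540.66, 603,  908 ]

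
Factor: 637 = 7^2 * 13^1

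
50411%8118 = 1703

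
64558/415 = 64558/415 = 155.56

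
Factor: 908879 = 908879^1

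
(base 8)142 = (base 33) 2w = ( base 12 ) 82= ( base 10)98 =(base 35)2s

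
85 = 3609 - 3524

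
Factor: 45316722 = 2^1*3^1 * 11^1 * 223^1  *  3079^1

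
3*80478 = 241434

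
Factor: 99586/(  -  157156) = - 493/778 = -  2^( - 1 ) * 17^1*29^1*389^(- 1)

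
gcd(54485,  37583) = 1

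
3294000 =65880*50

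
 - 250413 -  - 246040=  - 4373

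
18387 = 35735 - 17348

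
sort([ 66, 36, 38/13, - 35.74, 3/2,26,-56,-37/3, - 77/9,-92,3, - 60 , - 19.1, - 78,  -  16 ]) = [ - 92, - 78, - 60,-56,-35.74, - 19.1, - 16,  -  37/3, - 77/9 , 3/2, 38/13,3,26, 36,66 ] 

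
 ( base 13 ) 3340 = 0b1101111101110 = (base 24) c9m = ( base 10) 7150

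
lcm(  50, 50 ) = 50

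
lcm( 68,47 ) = 3196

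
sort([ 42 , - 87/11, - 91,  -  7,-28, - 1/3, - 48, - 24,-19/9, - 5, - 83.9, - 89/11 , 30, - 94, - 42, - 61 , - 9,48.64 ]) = [ - 94, - 91, - 83.9, - 61,  -  48, - 42, - 28, - 24,-9, - 89/11,-87/11, - 7, - 5,-19/9,  -  1/3,30,42,48.64 ] 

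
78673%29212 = 20249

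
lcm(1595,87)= 4785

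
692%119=97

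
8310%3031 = 2248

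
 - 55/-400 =11/80 = 0.14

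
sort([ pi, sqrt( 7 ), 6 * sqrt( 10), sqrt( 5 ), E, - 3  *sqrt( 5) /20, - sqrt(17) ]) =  [ - sqrt( 17 ), - 3*sqrt(5)/20,  sqrt(5 ),sqrt( 7), E, pi , 6*sqrt( 10)]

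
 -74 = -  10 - 64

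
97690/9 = 97690/9 = 10854.44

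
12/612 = 1/51 = 0.02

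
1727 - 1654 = 73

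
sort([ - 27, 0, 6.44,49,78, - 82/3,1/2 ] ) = [ - 82/3, - 27, 0, 1/2, 6.44, 49, 78 ]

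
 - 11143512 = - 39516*282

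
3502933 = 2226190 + 1276743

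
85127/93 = 85127/93 = 915.34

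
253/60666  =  253/60666 = 0.00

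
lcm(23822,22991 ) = 1977226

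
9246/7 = 9246/7  =  1320.86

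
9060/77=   9060/77 =117.66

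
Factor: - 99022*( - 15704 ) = 2^4*7^1*11^1*13^1*151^1*643^1 = 1555041488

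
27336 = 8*3417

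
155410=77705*2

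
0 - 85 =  - 85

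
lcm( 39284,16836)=117852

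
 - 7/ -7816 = 7/7816  =  0.00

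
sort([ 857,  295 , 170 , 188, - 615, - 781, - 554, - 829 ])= [ - 829  , - 781,  -  615,- 554,170, 188,295, 857]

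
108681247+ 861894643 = 970575890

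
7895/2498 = 7895/2498 = 3.16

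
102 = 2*51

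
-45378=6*( - 7563)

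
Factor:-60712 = -2^3* 7589^1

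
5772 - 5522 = 250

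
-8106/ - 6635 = 1 + 1471/6635 = 1.22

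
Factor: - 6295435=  -5^1*1259087^1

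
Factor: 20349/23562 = 19/22 =2^( - 1 )*11^( - 1)*19^1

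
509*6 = 3054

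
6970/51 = 136 + 2/3 = 136.67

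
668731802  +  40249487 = 708981289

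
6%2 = 0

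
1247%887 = 360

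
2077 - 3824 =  - 1747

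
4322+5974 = 10296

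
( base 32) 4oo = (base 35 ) 3YN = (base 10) 4888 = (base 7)20152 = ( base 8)11430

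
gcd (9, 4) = 1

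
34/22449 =34/22449 =0.00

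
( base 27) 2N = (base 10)77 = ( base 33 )2B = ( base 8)115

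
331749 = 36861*9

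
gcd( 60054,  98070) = 6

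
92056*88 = 8100928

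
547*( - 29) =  - 15863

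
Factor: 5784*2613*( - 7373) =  - 2^3*3^2*13^1*67^1*73^1 * 101^1*241^1 = -111432513816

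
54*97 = 5238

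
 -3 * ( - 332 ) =996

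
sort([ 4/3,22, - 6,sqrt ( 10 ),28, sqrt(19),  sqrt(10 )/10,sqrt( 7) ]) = [ - 6,sqrt( 10 ) /10, 4/3,sqrt( 7),sqrt( 10 ),sqrt( 19 ),  22,  28]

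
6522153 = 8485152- 1962999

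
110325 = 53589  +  56736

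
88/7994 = 44/3997 = 0.01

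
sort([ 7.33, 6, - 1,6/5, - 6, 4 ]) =[ - 6 , - 1, 6/5,4, 6, 7.33]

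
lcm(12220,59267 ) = 1185340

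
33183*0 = 0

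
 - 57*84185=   - 4798545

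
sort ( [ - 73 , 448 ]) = [ - 73, 448 ] 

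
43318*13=563134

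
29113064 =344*84631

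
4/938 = 2/469 = 0.00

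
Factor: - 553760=-2^5*5^1*3461^1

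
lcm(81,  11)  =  891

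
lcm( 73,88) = 6424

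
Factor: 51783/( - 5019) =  - 7^( - 1 )*41^1*239^( - 1 )*421^1 = - 17261/1673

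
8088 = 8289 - 201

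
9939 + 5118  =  15057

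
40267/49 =40267/49 = 821.78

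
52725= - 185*(-285) 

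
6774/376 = 3387/188 = 18.02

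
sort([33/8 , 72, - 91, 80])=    [ - 91, 33/8, 72 , 80 ] 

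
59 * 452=26668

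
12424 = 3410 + 9014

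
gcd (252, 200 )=4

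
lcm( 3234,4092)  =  200508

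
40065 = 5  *8013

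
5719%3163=2556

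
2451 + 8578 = 11029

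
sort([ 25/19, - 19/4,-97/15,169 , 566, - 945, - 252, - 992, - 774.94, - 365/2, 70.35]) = [ - 992, - 945,-774.94, - 252, - 365/2, - 97/15, -19/4,25/19,70.35,169,566 ] 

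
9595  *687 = 6591765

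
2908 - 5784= - 2876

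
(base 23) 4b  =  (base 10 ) 103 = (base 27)3m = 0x67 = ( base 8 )147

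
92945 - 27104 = 65841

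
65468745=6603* 9915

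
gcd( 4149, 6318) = 9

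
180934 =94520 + 86414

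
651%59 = 2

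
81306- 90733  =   - 9427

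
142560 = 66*2160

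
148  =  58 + 90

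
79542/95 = 79542/95 = 837.28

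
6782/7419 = 6782/7419 = 0.91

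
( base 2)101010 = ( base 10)42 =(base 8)52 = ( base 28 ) 1e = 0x2a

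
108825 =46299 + 62526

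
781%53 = 39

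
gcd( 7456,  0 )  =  7456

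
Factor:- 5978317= -5978317^1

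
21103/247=85  +  108/247  =  85.44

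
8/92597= 8/92597 =0.00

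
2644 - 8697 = - 6053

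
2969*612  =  1817028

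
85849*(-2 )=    - 171698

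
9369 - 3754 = 5615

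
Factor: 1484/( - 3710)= - 2/5  =  - 2^1*5^ ( - 1 ) 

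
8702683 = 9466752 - 764069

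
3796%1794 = 208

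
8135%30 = 5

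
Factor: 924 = 2^2*3^1*7^1*11^1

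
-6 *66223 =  - 397338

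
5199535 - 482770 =4716765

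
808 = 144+664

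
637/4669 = 91/667=0.14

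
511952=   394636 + 117316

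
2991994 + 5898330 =8890324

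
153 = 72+81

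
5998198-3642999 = 2355199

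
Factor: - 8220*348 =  - 2860560 = - 2^4 * 3^2*5^1*29^1*137^1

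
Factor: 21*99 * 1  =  2079 =3^3*7^1*11^1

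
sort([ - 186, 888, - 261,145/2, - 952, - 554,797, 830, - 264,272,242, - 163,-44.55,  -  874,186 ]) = [ - 952, - 874, -554, - 264, - 261, - 186, - 163, - 44.55, 145/2, 186,242, 272,797,830, 888]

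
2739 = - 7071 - - 9810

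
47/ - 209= -1 + 162/209= - 0.22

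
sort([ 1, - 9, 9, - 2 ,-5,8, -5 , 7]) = [ - 9 , - 5, - 5, - 2,1, 7,8,9 ]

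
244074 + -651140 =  - 407066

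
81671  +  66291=147962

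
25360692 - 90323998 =-64963306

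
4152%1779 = 594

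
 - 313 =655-968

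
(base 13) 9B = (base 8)200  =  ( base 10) 128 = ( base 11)107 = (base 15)88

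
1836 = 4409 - 2573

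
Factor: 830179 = 7^1*233^1 * 509^1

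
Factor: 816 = 2^4* 3^1*17^1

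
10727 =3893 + 6834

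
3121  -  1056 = 2065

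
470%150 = 20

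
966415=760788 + 205627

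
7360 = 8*920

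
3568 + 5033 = 8601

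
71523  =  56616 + 14907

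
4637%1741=1155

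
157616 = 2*78808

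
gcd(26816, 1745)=1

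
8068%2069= 1861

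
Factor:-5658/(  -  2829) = 2= 2^1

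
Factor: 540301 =540301^1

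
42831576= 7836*5466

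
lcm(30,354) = 1770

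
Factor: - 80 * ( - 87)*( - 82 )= - 2^5 * 3^1 * 5^1 * 29^1*41^1 = - 570720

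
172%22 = 18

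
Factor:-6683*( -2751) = 3^1 * 7^1*41^1*131^1*163^1= 18384933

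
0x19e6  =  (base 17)15G0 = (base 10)6630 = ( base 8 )14746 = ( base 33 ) 62u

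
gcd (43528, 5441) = 5441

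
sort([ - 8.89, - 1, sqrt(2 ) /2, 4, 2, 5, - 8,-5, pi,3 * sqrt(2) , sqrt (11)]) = [-8.89, - 8, - 5,-1, sqrt( 2)/2, 2, pi,sqrt(11) , 4, 3*sqrt( 2 ),  5]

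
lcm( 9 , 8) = 72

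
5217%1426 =939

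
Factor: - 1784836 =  - 2^2*137^1* 3257^1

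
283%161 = 122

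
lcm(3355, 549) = 30195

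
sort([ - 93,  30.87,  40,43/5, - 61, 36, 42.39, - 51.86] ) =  [ - 93,- 61,-51.86,  43/5,  30.87,36, 40,  42.39] 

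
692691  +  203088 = 895779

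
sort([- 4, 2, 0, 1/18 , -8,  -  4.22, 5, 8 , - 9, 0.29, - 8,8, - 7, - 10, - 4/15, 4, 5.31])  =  [ - 10, -9 , - 8, - 8, - 7, - 4.22,-4 , - 4/15, 0, 1/18,0.29, 2, 4, 5,5.31, 8, 8]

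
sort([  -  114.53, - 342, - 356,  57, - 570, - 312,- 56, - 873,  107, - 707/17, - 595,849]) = [ - 873 , - 595, - 570, - 356,-342, - 312, - 114.53, - 56, - 707/17,57,107 , 849]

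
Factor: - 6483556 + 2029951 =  - 4453605 = - 3^2  *  5^1*13^1*23^1*331^1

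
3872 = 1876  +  1996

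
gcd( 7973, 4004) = 7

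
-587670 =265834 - 853504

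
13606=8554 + 5052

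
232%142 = 90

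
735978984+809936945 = 1545915929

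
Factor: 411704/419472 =53/54= 2^( - 1 )*3^( - 3)*53^1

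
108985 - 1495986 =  - 1387001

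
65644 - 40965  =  24679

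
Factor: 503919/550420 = 2^( - 2)*3^2*5^( - 1)*29^( - 1)*59^1=531/580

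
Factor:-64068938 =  - 2^1*23^1*1392803^1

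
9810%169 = 8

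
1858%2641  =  1858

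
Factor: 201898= 2^1*29^1*59^2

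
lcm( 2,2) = 2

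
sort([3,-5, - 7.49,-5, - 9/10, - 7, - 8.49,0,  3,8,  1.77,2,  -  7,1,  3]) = [ - 8.49, - 7.49, - 7, - 7, - 5 , - 5,- 9/10,0 , 1,1.77,2,3,3, 3,8]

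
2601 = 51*51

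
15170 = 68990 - 53820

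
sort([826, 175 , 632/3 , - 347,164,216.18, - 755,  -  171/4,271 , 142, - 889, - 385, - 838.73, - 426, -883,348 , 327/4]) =[ - 889, - 883, - 838.73, - 755 , - 426  , - 385, - 347,- 171/4,  327/4,142, 164, 175, 632/3 , 216.18, 271, 348, 826]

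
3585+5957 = 9542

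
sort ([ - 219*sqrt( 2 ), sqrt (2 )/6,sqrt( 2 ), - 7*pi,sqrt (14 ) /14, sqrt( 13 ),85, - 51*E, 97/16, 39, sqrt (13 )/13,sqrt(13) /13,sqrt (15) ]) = [- 219 * sqrt( 2), - 51*E, - 7 * pi,sqrt( 2 )/6, sqrt(14)/14,sqrt (13 )/13, sqrt(13 )/13, sqrt( 2),sqrt(13), sqrt(15 ),97/16, 39, 85] 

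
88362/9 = 9818 = 9818.00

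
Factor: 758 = 2^1*379^1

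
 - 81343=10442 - 91785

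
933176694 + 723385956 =1656562650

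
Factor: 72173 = 72173^1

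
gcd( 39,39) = 39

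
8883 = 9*987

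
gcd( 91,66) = 1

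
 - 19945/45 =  - 444 + 7/9 = - 443.22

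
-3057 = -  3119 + 62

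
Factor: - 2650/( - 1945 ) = 2^1*5^1  *  53^1* 389^( - 1 ) = 530/389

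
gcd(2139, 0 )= 2139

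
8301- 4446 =3855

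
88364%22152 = 21908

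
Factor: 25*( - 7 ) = - 175 =- 5^2*7^1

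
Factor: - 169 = - 13^2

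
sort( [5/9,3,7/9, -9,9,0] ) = [-9, 0, 5/9,7/9, 3, 9]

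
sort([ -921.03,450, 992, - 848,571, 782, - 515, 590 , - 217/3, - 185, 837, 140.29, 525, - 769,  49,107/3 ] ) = [ - 921.03, - 848, - 769, - 515, - 185, - 217/3,107/3,  49,140.29 , 450,  525 , 571, 590,782,837 , 992 ]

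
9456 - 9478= -22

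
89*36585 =3256065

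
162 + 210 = 372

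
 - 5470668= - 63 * 86836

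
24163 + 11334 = 35497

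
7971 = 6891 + 1080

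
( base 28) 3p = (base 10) 109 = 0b1101101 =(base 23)4h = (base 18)61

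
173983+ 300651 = 474634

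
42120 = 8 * 5265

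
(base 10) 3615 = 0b111000011111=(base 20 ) 90F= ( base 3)11221220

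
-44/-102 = 22/51 = 0.43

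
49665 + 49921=99586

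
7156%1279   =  761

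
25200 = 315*80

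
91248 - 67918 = 23330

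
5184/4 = 1296  =  1296.00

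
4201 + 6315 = 10516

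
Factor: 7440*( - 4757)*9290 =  - 2^5* 3^1*5^2 * 31^1*67^1 * 71^1*929^1 = - 328792423200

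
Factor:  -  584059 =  - 7^1*83437^1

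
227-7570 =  - 7343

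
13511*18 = 243198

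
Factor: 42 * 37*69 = 2^1*3^2*7^1*23^1*37^1=107226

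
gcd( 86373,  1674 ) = 27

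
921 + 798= 1719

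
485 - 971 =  -486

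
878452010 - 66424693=812027317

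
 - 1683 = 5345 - 7028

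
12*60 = 720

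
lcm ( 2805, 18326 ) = 274890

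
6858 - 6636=222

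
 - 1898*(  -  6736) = 12784928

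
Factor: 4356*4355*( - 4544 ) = - 2^8*3^2*5^1 * 11^2 * 13^1*67^1  *71^1 = -86201406720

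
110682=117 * 946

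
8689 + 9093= 17782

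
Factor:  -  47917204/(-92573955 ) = 2^2*3^ (-3 )*5^( - 1 )*59^1*203039^1*685733^( -1 ) 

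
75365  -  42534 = 32831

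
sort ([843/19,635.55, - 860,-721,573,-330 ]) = [-860, - 721,  -  330 , 843/19,573, 635.55 ] 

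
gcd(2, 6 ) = 2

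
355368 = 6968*51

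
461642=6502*71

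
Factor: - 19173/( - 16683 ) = 77/67 = 7^1 * 11^1*67^( - 1)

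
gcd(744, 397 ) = 1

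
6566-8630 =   -  2064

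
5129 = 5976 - 847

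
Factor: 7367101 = 7^2 * 251^1*599^1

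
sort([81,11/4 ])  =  [ 11/4,81] 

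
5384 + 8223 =13607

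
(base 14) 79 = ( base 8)153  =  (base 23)4F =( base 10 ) 107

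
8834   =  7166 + 1668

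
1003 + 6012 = 7015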